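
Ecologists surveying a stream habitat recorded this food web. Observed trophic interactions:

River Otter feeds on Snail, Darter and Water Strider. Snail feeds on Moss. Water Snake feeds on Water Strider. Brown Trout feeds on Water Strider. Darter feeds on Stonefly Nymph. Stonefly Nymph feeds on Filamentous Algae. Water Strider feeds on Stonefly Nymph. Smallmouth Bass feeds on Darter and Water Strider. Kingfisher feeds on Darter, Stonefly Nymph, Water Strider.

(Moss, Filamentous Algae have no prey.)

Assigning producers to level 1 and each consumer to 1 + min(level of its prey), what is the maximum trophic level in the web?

Producers (level 1): Moss, Filamentous Algae.
Following each consumer down to its lowest-level prey: Filamentous Algae → Stonefly Nymph → Darter → Smallmouth Bass (levels 1 through 4).
All prey of Smallmouth Bass (Darter 3, Water Strider 3) are at level 3 or above, so Smallmouth Bass is at level 1 + 3 = 4.
Every consumer has at least one prey at level 3 or below, so none exceeds level 4.

4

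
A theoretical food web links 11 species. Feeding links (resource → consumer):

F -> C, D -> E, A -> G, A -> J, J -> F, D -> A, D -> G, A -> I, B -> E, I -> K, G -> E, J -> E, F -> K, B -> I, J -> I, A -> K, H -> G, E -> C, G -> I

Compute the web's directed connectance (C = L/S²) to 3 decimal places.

C = 0.157

The web has S = 11 species and L = 19 feeding links.
C = L / S² = 19 / 121 = 0.1570 ≈ 0.157.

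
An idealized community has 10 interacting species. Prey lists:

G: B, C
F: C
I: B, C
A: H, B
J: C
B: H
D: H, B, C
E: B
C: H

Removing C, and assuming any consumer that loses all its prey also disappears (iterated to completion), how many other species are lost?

2

Remove C.
Round 1: F (all prey gone), J (all prey gone) → extinct.
No further losses. Total secondary extinctions: 2.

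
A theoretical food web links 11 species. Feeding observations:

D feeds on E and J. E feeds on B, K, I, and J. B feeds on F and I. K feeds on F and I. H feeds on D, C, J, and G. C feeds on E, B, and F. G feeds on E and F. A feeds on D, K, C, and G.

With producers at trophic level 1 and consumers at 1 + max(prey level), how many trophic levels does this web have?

5

Producers (level 1): I, J, F.
I → B → E → C → H gives H level 5.
No species has a prey at level 5, so no species reaches level 6.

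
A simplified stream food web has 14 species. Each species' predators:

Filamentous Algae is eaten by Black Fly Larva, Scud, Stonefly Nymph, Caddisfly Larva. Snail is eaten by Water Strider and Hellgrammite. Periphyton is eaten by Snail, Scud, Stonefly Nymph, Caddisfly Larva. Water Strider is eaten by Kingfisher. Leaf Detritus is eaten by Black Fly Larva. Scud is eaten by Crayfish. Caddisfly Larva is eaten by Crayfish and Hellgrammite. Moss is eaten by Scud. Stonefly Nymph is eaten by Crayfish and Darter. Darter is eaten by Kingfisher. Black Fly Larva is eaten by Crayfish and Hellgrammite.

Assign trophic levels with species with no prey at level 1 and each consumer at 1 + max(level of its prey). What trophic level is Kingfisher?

Trophic level 4

Filamentous Algae has no prey (basal) → level 1.
Stonefly Nymph eats Filamentous Algae (level 1); other prey at levels: Periphyton 1 → level 2.
Darter eats Stonefly Nymph → level 3.
Kingfisher eats Darter (level 3); other prey at levels: Water Strider 3 → level 4.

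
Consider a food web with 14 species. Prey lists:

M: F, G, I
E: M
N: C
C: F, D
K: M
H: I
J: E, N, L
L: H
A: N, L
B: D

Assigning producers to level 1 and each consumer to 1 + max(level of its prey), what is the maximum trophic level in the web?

Producers (level 1): F, D, G, I.
F → C → N → A gives A level 4.
No species has a prey at level 4, so no species reaches level 5.

4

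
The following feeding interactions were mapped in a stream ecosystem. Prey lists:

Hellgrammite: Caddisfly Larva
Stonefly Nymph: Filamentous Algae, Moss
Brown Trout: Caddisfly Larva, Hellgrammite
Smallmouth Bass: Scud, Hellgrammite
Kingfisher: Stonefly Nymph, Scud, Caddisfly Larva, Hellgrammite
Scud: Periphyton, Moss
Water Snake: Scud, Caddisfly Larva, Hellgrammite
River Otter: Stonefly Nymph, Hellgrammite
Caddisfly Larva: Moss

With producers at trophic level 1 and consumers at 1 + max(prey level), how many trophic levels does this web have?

Producers (level 1): Periphyton, Filamentous Algae, Moss.
Moss → Caddisfly Larva → Hellgrammite → River Otter gives River Otter level 4.
No species has a prey at level 4, so no species reaches level 5.

4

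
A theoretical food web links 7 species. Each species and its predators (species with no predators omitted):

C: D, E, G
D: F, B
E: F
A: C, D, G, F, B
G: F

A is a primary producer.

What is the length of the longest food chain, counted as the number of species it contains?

4 species

One longest chain: A → C → D → F.
It has 4 species and 3 links.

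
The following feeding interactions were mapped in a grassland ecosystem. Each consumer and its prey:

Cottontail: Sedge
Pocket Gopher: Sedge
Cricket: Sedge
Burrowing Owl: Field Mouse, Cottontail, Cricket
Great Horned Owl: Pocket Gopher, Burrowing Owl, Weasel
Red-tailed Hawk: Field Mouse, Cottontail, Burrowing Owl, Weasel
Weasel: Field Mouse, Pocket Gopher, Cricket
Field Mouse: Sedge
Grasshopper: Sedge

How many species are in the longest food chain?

4 species

One longest chain: Sedge → Field Mouse → Burrowing Owl → Red-tailed Hawk.
It has 4 species and 3 links.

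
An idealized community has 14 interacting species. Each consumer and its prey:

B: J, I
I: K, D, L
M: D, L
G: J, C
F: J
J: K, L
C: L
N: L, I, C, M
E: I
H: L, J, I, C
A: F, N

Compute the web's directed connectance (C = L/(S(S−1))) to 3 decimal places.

The web has S = 14 species and L = 24 feeding links.
C = L / (S(S−1)) = 24 / 182 = 0.1319 ≈ 0.132.

C = 0.132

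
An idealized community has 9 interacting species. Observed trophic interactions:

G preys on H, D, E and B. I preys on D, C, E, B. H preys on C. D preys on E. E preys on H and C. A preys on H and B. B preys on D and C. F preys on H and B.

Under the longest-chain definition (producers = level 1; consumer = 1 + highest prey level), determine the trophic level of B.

Trophic level 5

C is a producer → level 1.
H eats C → level 2.
E eats H (level 2); other prey at levels: C 1 → level 3.
D eats E → level 4.
B eats D (level 4); other prey at levels: C 1 → level 5.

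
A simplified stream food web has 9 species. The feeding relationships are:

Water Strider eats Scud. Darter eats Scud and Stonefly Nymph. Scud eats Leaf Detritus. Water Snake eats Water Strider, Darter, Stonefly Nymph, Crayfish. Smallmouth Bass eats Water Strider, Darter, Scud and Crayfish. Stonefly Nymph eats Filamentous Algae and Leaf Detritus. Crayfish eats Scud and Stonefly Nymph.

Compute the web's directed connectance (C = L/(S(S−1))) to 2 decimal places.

C = 0.22

The web has S = 9 species and L = 16 feeding links.
C = L / (S(S−1)) = 16 / 72 = 0.2222 ≈ 0.22.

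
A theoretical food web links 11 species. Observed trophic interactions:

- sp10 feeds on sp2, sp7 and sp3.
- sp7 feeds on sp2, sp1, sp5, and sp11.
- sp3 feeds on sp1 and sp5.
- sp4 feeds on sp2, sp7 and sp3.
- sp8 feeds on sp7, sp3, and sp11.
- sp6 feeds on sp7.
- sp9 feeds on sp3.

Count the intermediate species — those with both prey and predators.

Intermediate species (has both prey and predators): sp7, sp3.
Count: 2.

2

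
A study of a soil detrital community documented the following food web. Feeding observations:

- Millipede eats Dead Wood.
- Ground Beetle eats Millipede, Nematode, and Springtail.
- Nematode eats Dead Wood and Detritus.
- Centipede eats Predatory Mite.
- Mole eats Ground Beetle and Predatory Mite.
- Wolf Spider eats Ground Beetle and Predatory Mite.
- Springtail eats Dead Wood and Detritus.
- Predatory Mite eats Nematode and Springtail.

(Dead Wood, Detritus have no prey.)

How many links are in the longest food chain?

One longest chain: Dead Wood → Nematode → Predatory Mite → Mole.
It has 4 species and 3 links.

3 links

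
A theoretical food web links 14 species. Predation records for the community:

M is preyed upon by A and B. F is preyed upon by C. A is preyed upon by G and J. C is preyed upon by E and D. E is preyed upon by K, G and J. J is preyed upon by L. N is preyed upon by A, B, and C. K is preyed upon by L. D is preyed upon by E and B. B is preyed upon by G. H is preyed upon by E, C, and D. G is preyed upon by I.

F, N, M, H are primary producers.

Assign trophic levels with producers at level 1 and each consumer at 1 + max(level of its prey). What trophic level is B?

Trophic level 4

F is a producer → level 1.
C eats F (level 1); other prey at levels: N 1, H 1 → level 2.
D eats C (level 2); other prey at levels: H 1 → level 3.
B eats D (level 3); other prey at levels: N 1, M 1 → level 4.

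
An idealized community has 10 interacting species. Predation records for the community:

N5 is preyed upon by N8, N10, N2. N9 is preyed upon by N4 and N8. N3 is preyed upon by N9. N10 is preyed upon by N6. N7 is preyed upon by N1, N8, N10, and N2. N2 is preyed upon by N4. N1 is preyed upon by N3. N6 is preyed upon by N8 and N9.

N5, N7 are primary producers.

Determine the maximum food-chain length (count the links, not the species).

One longest chain: N5 → N10 → N6 → N9 → N4.
It has 5 species and 4 links.

4 links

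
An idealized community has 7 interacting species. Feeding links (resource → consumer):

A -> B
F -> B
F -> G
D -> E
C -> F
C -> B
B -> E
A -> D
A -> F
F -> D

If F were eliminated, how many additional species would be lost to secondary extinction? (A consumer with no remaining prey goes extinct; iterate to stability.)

1

Remove F.
Round 1: G (all prey gone) → extinct.
No further losses. Total secondary extinctions: 1.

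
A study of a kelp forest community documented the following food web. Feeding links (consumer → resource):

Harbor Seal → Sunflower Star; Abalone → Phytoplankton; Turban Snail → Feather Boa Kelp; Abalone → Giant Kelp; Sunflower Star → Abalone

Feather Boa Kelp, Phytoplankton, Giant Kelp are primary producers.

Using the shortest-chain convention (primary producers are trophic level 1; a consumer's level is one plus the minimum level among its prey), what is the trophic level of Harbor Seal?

Trophic level 4

Phytoplankton is a producer → level 1.
Abalone eats Phytoplankton → level 2.
Sunflower Star eats Abalone → level 3.
Harbor Seal eats Sunflower Star → level 4.
No prey of Harbor Seal is below level 3, so 4 is the minimum.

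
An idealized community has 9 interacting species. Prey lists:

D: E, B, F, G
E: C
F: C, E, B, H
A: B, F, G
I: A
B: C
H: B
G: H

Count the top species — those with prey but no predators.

2

Top species (has prey, but nothing eats it): D, I.
Count: 2.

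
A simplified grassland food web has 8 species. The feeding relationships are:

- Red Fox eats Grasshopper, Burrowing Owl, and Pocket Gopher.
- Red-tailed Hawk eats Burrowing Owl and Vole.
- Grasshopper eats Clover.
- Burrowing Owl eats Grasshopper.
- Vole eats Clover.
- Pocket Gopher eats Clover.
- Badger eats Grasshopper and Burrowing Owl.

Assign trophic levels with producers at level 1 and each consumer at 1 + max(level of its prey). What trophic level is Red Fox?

Clover is a producer → level 1.
Grasshopper eats Clover → level 2.
Burrowing Owl eats Grasshopper → level 3.
Red Fox eats Burrowing Owl (level 3); other prey at levels: Grasshopper 2, Pocket Gopher 2 → level 4.

Trophic level 4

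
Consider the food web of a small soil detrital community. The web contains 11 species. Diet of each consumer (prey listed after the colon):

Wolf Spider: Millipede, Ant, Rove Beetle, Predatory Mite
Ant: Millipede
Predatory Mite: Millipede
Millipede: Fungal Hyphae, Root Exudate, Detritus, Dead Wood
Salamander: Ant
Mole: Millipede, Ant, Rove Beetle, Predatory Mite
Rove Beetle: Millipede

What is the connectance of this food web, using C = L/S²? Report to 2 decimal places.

The web has S = 11 species and L = 16 feeding links.
C = L / S² = 16 / 121 = 0.1322 ≈ 0.13.

C = 0.13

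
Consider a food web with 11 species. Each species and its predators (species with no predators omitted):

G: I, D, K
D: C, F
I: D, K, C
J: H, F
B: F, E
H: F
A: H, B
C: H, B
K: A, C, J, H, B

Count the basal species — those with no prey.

Basal species (no prey listed): G.
Count: 1.

1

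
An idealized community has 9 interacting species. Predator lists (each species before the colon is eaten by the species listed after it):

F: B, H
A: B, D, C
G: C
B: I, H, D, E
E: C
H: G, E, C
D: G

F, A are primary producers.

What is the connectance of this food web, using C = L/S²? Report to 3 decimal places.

C = 0.185

The web has S = 9 species and L = 15 feeding links.
C = L / S² = 15 / 81 = 0.1852 ≈ 0.185.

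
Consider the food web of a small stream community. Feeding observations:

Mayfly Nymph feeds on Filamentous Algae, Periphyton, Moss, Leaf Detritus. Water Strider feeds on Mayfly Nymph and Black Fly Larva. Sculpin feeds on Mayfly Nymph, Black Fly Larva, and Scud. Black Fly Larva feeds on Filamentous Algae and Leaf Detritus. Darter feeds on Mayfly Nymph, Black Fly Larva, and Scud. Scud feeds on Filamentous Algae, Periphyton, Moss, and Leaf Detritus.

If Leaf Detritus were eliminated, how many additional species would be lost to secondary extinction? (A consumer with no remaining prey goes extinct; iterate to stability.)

0

Remove Leaf Detritus.
Every predator of it retains at least one other prey: Black Fly Larva still has Filamentous Algae; Scud still has Periphyton, Filamentous Algae, Moss; Mayfly Nymph still has Periphyton, Filamentous Algae, Moss.
No consumer loses all prey, so no secondary extinctions occur.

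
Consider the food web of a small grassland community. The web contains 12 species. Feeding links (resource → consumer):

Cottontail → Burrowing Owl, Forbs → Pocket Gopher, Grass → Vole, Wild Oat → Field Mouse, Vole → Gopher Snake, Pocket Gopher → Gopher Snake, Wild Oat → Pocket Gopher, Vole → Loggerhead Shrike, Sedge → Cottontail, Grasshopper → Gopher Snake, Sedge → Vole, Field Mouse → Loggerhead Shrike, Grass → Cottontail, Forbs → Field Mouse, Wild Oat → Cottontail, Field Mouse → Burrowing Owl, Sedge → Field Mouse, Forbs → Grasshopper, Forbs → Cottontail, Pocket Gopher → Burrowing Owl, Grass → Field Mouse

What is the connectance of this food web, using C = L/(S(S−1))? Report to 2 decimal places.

C = 0.16

The web has S = 12 species and L = 21 feeding links.
C = L / (S(S−1)) = 21 / 132 = 0.1591 ≈ 0.16.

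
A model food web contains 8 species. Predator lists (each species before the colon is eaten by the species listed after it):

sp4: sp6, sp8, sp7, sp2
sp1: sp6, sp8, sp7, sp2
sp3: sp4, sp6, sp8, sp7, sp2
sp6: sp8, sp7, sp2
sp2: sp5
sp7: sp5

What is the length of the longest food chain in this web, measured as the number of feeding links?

One longest chain: sp3 → sp4 → sp6 → sp7 → sp5.
It has 5 species and 4 links.

4 links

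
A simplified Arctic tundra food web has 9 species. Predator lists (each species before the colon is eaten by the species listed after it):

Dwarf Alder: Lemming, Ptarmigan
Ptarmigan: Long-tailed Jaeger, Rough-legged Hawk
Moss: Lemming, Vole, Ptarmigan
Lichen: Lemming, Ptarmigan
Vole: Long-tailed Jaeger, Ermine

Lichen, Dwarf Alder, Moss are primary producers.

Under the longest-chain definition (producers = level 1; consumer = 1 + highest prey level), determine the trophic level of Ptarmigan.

Lichen is a producer → level 1.
Ptarmigan eats Lichen (level 1); other prey at levels: Dwarf Alder 1, Moss 1 → level 2.

Trophic level 2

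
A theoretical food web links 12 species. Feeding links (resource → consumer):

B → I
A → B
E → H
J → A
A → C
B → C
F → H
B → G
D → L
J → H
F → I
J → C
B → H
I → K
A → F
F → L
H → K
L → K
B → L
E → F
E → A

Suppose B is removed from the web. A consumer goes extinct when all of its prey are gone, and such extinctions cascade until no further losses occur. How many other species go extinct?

1

Remove B.
Round 1: G (all prey gone) → extinct.
No further losses. Total secondary extinctions: 1.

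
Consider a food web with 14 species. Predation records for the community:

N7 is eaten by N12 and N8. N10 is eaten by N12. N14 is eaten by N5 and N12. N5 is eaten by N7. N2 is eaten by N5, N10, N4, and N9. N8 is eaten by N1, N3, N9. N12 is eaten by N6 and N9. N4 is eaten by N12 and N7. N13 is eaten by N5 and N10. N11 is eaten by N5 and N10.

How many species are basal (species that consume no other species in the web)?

Basal species (no prey listed): N14, N11, N2, N13.
Count: 4.

4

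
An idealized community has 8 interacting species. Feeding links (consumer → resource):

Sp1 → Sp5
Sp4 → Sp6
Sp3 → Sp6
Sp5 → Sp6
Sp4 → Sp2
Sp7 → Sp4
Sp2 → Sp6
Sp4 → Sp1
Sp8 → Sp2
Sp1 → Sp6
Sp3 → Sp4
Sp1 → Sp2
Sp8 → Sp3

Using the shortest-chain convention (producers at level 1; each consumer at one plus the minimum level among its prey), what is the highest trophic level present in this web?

Producers (level 1): Sp6.
Following each consumer down to its lowest-level prey: Sp6 → Sp4 → Sp7 (levels 1 through 3).
All prey of Sp7 (Sp4 2) are at level 2 or above, so Sp7 is at level 1 + 2 = 3.
Every consumer has at least one prey at level 2 or below, so none exceeds level 3.

3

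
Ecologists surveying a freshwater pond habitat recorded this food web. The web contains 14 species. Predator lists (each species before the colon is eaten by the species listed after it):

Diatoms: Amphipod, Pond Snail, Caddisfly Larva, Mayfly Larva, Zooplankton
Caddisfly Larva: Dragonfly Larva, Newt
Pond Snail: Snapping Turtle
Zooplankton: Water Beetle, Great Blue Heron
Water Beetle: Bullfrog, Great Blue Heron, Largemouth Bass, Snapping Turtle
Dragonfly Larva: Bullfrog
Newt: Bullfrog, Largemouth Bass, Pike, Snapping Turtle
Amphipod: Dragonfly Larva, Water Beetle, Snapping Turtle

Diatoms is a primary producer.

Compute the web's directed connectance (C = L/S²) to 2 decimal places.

The web has S = 14 species and L = 22 feeding links.
C = L / S² = 22 / 196 = 0.1122 ≈ 0.11.

C = 0.11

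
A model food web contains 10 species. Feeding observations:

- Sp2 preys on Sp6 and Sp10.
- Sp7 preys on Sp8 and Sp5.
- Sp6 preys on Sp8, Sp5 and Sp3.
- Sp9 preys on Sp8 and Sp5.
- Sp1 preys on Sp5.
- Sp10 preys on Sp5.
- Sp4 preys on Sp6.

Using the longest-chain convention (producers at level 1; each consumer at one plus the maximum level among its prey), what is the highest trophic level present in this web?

Producers (level 1): Sp8, Sp3, Sp5.
Sp8 → Sp6 → Sp4 gives Sp4 level 3.
No species has a prey at level 3, so no species reaches level 4.

3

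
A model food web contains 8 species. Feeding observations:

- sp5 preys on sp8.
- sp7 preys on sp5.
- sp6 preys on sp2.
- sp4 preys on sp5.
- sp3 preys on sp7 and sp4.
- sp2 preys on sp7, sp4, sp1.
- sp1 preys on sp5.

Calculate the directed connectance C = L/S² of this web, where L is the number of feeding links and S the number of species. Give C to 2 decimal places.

C = 0.16

The web has S = 8 species and L = 10 feeding links.
C = L / S² = 10 / 64 = 0.1562 ≈ 0.16.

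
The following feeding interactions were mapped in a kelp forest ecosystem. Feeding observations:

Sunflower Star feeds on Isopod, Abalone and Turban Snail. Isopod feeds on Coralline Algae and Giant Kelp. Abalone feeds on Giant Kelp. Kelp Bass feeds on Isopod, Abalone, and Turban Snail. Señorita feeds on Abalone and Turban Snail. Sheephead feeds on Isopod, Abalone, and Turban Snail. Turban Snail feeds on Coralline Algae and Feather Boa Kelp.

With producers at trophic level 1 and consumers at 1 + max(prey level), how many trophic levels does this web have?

Producers (level 1): Giant Kelp, Coralline Algae, Feather Boa Kelp.
Giant Kelp → Isopod → Kelp Bass gives Kelp Bass level 3.
No species has a prey at level 3, so no species reaches level 4.

3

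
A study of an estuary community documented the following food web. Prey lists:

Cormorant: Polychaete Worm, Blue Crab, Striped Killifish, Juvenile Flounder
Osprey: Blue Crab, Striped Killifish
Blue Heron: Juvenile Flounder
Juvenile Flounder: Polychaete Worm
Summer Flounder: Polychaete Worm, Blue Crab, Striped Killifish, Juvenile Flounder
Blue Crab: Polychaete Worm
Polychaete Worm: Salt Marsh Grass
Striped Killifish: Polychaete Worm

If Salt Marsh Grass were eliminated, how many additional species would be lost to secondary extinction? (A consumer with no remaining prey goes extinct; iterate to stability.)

Remove Salt Marsh Grass.
Round 1: Polychaete Worm (all prey gone) → extinct.
Round 2: Blue Crab (all prey gone), Striped Killifish (all prey gone), Juvenile Flounder (all prey gone) → extinct.
Round 3: Summer Flounder (all prey gone), Cormorant (all prey gone), Blue Heron (all prey gone), Osprey (all prey gone) → extinct.
No further losses. Total secondary extinctions: 8.

8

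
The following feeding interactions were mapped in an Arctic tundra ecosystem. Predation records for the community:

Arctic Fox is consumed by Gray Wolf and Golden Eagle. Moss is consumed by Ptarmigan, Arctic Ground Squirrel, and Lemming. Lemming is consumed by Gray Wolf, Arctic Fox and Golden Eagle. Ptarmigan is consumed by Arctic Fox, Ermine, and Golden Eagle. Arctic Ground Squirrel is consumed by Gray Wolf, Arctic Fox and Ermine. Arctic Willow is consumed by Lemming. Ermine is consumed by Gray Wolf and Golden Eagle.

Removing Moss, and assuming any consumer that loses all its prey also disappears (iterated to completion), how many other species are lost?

Remove Moss.
Round 1: Ptarmigan (all prey gone), Arctic Ground Squirrel (all prey gone) → extinct.
Round 2: Ermine (all prey gone) → extinct.
No further losses. Total secondary extinctions: 3.

3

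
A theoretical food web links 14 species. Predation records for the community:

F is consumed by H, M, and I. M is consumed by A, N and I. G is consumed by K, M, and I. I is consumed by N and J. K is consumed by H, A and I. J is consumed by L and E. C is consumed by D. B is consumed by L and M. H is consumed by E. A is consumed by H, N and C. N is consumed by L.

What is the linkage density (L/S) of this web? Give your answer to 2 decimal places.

There are L = 24 links among S = 14 species.
L/S = 24/14 = 1.7143 ≈ 1.71.

L/S = 1.71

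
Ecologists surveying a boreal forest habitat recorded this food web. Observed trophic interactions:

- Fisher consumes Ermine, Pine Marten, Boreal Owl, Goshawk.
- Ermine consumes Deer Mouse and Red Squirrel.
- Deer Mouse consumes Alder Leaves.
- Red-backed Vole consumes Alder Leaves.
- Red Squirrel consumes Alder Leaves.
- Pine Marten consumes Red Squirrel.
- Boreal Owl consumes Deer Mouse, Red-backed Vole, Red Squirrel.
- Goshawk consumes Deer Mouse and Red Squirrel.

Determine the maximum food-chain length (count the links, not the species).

3 links

One longest chain: Alder Leaves → Red Squirrel → Pine Marten → Fisher.
It has 4 species and 3 links.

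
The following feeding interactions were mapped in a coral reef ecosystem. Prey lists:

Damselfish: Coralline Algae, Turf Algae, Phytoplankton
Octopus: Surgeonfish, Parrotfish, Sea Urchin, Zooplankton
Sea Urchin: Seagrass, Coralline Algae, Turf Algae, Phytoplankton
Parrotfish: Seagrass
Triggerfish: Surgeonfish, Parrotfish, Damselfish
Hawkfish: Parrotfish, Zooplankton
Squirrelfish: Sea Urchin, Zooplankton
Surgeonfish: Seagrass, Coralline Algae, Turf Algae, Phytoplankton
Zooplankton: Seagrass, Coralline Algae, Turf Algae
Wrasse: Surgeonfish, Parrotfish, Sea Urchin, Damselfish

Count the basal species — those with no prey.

Basal species (no prey listed): Seagrass, Coralline Algae, Turf Algae, Phytoplankton.
Count: 4.

4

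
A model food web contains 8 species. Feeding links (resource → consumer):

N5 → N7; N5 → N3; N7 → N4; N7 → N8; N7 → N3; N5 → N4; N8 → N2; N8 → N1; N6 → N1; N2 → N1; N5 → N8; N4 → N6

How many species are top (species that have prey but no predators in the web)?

Top species (has prey, but nothing eats it): N3, N1.
Count: 2.

2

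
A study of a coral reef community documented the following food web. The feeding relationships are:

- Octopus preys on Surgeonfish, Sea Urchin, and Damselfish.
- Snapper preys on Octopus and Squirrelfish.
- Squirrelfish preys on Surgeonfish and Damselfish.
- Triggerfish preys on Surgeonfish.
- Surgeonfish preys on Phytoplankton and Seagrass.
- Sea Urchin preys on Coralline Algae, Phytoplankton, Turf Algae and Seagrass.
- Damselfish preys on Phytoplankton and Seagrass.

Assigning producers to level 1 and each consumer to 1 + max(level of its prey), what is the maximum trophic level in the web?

4

Producers (level 1): Seagrass, Phytoplankton, Coralline Algae, Turf Algae.
Seagrass → Sea Urchin → Octopus → Snapper gives Snapper level 4.
No species has a prey at level 4, so no species reaches level 5.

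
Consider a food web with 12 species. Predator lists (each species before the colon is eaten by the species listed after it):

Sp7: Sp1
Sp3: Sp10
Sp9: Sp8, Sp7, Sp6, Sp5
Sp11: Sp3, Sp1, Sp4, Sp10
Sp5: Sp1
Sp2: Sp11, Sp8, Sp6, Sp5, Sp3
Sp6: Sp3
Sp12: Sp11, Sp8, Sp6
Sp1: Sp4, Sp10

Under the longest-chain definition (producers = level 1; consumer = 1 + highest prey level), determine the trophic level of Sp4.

Trophic level 4

Sp2 is a producer → level 1.
Sp11 eats Sp2 (level 1); other prey at levels: Sp12 1 → level 2.
Sp1 eats Sp11 (level 2); other prey at levels: Sp7 2, Sp5 2 → level 3.
Sp4 eats Sp1 (level 3); other prey at levels: Sp11 2 → level 4.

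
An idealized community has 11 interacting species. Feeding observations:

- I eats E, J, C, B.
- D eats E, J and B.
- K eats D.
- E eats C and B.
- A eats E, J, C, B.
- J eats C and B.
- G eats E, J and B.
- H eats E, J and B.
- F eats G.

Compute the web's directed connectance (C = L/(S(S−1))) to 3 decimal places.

The web has S = 11 species and L = 23 feeding links.
C = L / (S(S−1)) = 23 / 110 = 0.2091 ≈ 0.209.

C = 0.209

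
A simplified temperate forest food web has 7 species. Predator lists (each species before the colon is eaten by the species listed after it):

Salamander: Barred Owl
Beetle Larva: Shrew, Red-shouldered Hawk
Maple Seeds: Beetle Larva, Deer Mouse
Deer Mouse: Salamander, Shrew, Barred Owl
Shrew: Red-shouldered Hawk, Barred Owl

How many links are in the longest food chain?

One longest chain: Maple Seeds → Beetle Larva → Shrew → Red-shouldered Hawk.
It has 4 species and 3 links.

3 links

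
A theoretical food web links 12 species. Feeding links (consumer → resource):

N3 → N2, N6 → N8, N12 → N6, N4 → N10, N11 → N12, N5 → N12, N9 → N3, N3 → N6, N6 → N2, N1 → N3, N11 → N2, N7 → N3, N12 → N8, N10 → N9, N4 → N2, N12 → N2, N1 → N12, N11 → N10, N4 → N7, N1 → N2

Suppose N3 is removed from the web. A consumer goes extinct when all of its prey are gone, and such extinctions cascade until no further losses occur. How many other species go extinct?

3

Remove N3.
Round 1: N9 (all prey gone), N7 (all prey gone) → extinct.
Round 2: N10 (all prey gone) → extinct.
No further losses. Total secondary extinctions: 3.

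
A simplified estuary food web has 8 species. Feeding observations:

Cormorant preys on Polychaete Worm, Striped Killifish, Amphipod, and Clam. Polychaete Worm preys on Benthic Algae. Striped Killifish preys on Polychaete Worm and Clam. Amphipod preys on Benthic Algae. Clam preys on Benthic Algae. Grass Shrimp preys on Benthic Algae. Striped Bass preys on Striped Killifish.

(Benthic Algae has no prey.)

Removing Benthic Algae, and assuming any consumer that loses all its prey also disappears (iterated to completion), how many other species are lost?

7

Remove Benthic Algae.
Round 1: Amphipod (all prey gone), Polychaete Worm (all prey gone), Clam (all prey gone), Grass Shrimp (all prey gone) → extinct.
Round 2: Striped Killifish (all prey gone) → extinct.
Round 3: Cormorant (all prey gone), Striped Bass (all prey gone) → extinct.
No further losses. Total secondary extinctions: 7.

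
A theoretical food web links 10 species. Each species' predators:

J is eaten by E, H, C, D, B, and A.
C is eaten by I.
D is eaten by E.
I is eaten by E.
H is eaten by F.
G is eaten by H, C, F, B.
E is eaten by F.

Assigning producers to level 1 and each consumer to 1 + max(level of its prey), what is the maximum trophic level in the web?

5

Producers (level 1): J, G.
J → C → I → E → F gives F level 5.
No species has a prey at level 5, so no species reaches level 6.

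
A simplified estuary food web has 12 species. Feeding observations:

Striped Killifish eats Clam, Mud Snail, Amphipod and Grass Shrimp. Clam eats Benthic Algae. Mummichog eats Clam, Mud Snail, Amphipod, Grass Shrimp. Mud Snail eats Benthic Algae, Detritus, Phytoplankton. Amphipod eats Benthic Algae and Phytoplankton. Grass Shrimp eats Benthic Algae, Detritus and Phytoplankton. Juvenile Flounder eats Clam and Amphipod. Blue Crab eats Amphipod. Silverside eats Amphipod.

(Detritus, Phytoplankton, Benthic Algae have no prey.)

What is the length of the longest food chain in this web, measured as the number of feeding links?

2 links

One longest chain: Phytoplankton → Amphipod → Blue Crab.
It has 3 species and 2 links.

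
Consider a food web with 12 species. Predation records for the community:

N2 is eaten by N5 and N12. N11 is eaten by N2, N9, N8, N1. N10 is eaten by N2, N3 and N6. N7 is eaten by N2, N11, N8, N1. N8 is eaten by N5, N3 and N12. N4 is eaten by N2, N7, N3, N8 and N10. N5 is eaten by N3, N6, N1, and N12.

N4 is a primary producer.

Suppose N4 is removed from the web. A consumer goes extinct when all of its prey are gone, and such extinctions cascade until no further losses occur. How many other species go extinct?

Remove N4.
Round 1: N10 (all prey gone), N7 (all prey gone) → extinct.
Round 2: N11 (all prey gone) → extinct.
Round 3: N9 (all prey gone), N8 (all prey gone), N2 (all prey gone) → extinct.
Round 4: N5 (all prey gone) → extinct.
Round 5: N12 (all prey gone), N1 (all prey gone), N3 (all prey gone), N6 (all prey gone) → extinct.
No further losses. Total secondary extinctions: 11.

11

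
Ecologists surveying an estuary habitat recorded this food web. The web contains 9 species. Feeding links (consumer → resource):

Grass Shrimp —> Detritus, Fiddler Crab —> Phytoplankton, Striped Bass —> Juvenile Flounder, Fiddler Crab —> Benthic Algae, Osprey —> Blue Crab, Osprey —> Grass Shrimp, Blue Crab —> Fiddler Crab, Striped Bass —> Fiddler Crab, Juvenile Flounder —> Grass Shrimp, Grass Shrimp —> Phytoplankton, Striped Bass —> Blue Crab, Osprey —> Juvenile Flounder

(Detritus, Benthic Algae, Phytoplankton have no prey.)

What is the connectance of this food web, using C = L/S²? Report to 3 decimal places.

C = 0.148

The web has S = 9 species and L = 12 feeding links.
C = L / S² = 12 / 81 = 0.1481 ≈ 0.148.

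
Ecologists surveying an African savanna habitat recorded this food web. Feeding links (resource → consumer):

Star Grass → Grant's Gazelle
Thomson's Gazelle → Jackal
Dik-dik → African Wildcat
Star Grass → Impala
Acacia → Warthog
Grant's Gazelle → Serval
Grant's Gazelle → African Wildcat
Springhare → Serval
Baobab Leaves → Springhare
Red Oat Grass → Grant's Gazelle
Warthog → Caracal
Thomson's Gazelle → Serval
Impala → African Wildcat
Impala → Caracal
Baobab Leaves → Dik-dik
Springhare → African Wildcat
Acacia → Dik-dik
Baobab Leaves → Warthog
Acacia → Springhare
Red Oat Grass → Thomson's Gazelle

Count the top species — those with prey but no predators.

Top species (has prey, but nothing eats it): African Wildcat, Caracal, Jackal, Serval.
Count: 4.

4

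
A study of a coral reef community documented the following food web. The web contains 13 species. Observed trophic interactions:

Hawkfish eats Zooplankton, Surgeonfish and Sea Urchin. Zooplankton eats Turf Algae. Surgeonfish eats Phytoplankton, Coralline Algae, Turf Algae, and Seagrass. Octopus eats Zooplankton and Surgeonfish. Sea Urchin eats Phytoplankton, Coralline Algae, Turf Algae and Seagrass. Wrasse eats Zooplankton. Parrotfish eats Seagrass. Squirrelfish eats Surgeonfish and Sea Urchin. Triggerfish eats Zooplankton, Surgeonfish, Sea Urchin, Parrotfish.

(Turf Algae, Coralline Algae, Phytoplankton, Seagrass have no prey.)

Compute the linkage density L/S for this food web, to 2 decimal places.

There are L = 22 links among S = 13 species.
L/S = 22/13 = 1.6923 ≈ 1.69.

L/S = 1.69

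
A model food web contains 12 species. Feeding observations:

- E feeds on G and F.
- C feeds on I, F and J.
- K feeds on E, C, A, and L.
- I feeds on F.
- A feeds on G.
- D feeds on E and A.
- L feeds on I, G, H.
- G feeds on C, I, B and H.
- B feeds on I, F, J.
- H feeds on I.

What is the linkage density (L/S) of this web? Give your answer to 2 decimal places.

L/S = 2.00

There are L = 24 links among S = 12 species.
L/S = 24/12 = 2.0000 ≈ 2.00.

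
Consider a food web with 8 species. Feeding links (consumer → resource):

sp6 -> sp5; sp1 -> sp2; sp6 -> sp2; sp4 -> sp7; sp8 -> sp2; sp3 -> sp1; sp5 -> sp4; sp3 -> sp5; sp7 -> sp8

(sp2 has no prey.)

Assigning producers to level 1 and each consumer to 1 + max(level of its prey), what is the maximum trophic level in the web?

6

Producers (level 1): sp2.
sp2 → sp8 → sp7 → sp4 → sp5 → sp6 gives sp6 level 6.
No species has a prey at level 6, so no species reaches level 7.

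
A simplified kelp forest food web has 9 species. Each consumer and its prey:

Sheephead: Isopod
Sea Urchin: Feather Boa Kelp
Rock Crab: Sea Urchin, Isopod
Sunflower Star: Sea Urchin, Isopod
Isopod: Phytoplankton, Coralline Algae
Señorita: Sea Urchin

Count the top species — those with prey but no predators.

Top species (has prey, but nothing eats it): Rock Crab, Sheephead, Sunflower Star, Señorita.
Count: 4.

4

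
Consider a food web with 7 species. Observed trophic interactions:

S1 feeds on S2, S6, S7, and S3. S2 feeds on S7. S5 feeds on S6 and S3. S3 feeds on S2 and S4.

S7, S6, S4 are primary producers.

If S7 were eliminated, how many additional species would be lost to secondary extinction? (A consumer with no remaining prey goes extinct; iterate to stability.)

1

Remove S7.
Round 1: S2 (all prey gone) → extinct.
No further losses. Total secondary extinctions: 1.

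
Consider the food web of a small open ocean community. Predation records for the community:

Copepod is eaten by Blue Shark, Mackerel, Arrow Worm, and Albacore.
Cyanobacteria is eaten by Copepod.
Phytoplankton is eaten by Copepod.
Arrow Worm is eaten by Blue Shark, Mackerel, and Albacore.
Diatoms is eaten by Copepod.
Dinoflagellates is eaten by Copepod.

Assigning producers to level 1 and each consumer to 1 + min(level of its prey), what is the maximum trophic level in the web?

Producers (level 1): Dinoflagellates, Diatoms, Cyanobacteria, Phytoplankton.
Following each consumer down to its lowest-level prey: Dinoflagellates → Copepod → Blue Shark (levels 1 through 3).
All prey of Blue Shark (Copepod 2, Arrow Worm 3) are at level 2 or above, so Blue Shark is at level 1 + 2 = 3.
Every consumer has at least one prey at level 2 or below, so none exceeds level 3.

3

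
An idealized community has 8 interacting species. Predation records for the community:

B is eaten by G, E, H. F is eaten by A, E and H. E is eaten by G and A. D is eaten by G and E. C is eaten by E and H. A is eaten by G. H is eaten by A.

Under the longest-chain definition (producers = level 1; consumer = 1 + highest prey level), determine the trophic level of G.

D is a producer → level 1.
E eats D (level 1); other prey at levels: C 1, B 1, F 1 → level 2.
A eats E (level 2); other prey at levels: F 1, H 2 → level 3.
G eats A (level 3); other prey at levels: D 1, B 1, E 2 → level 4.

Trophic level 4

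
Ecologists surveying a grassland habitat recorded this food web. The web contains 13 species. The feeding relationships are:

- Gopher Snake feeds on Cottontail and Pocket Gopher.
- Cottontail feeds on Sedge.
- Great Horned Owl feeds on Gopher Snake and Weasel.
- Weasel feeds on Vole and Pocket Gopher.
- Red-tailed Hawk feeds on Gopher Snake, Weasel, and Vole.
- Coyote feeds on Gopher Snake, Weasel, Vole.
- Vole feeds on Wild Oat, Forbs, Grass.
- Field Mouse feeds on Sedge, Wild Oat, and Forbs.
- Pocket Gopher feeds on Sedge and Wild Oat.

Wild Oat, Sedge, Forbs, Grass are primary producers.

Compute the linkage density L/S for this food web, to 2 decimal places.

There are L = 21 links among S = 13 species.
L/S = 21/13 = 1.6154 ≈ 1.62.

L/S = 1.62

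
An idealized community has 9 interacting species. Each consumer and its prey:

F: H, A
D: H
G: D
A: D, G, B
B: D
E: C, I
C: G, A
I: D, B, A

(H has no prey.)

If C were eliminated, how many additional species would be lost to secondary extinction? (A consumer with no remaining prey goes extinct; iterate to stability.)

0

Remove C.
Every predator of it retains at least one other prey: E still has I.
No consumer loses all prey, so no secondary extinctions occur.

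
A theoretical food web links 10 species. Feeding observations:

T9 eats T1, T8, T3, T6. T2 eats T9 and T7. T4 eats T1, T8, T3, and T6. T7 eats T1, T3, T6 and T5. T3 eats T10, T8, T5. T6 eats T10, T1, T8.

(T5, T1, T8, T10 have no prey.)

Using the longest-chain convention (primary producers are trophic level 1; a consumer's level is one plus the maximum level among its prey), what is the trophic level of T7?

Trophic level 3

T5 is a producer → level 1.
T3 eats T5 (level 1); other prey at levels: T8 1, T10 1 → level 2.
T7 eats T3 (level 2); other prey at levels: T5 1, T1 1, T6 2 → level 3.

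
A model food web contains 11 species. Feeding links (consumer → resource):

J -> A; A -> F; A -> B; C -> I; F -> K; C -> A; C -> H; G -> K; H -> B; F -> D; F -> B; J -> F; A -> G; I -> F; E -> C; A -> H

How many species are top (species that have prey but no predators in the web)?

2

Top species (has prey, but nothing eats it): J, E.
Count: 2.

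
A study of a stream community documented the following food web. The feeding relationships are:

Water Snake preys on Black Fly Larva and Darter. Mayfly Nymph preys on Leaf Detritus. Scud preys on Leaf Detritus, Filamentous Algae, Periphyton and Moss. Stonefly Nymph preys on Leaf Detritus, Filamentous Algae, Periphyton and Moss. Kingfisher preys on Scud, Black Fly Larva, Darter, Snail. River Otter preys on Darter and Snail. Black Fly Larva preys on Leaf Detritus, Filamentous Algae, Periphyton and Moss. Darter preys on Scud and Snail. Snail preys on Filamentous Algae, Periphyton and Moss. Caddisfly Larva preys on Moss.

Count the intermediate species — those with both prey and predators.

4

Intermediate species (has both prey and predators): Snail, Black Fly Larva, Scud, Darter.
Count: 4.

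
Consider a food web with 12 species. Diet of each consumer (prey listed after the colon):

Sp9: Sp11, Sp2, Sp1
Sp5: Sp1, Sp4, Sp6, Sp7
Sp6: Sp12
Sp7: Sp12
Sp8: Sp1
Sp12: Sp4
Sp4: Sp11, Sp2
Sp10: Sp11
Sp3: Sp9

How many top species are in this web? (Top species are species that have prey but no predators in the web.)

Top species (has prey, but nothing eats it): Sp10, Sp8, Sp3, Sp5.
Count: 4.

4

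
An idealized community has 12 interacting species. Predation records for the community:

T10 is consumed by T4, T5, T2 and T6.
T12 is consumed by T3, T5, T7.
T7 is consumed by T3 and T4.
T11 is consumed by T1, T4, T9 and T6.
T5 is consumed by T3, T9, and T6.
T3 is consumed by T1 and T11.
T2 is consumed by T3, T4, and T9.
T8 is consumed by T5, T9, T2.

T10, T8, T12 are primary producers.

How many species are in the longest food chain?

5 species

One longest chain: T10 → T2 → T3 → T11 → T4.
It has 5 species and 4 links.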